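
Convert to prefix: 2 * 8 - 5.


left-to-right (same/higher precedence on left): tree is (- (* 2 8) 5)
Prefix: - * 2 8 5


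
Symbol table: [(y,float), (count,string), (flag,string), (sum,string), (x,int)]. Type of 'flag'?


Lookup 'flag' → type string


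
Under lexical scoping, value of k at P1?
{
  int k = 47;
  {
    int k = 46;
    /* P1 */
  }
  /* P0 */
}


k declared in the same block as P1
k = 46


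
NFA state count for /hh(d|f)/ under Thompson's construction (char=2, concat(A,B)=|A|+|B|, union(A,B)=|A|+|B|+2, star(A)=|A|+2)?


Syntax tree has 4 char leaf(s), 1 union(s), 0 star(s)
chars contribute 4×2 = 8; each union adds +2; each star adds +2
Total: 8 + 2 + 0 = 10 states


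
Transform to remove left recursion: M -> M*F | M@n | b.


Left-recursive alternatives: M*F, M@n; non-recursive: b
Introduce M': M -> bM', M' -> *FM' | @nM' | ε


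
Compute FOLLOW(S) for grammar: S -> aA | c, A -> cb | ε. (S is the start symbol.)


$ ∈ FOLLOW(S). For each A -> αBβ: add FIRST(β)\{ε} to FOLLOW(B); if β nullable, add FOLLOW(A).
FOLLOW(S) = {$}


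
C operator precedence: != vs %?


'%' is multiplicative (level 10); '!=' is equality (level 6)
Higher level binds tighter
'%' has higher precedence than '!='


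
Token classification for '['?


Pattern: delimiter/punctuation
Type: PUNCTUATION


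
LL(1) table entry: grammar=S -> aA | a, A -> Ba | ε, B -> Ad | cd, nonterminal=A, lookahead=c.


For [A, c]: 'c' ∈ FIRST(Ba)
Entry: A -> Ba


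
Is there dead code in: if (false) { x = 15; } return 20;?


condition is constant false, so the whole block is unreachable
Dead: 'if (false) { x = 15; }'


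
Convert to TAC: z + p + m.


Break into single-operator statements:
t1 = z + p
t2 = t1 + m


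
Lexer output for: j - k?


Scan left to right, longest-match per lexeme
Tokens: ID(j), OP(-), ID(k)


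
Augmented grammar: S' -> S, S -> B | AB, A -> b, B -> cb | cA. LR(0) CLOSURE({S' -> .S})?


Start: S' -> .S
For each item with dot before a nonterminal B, add B -> .γ for every B-production
Closure: [S' -> .S, S -> .B, S -> .AB, B -> .cb, B -> .cA, A -> .b]


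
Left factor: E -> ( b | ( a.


Common prefix: '('
Factored: E -> ( E', E' -> b | a


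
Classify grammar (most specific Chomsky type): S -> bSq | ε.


Single nonterminal LHS, but b^n q^n is not regular
Classification: Type 2 (Context-Free)


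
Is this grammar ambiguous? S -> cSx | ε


balanced c^n…x^n: each string has a unique parse
Unambiguous


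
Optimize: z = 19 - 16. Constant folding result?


19 - 16 = 3 at compile time
Optimized: z = 3


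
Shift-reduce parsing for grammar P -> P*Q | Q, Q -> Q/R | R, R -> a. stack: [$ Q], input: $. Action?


lookahead ∉ {/} so Q won't extend; reduce P -> Q
Action: reduce (P -> Q)


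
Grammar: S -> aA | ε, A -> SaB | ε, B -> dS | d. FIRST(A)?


Per alternative of A: FIRST(SaB) = {a}; FIRST(ε) = {ε}
FIRST(A) = {a, ε}


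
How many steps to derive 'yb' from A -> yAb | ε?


Derivation: A => yAb => yb
Steps: 2


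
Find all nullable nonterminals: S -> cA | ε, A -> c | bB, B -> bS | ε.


A nonterminal is nullable iff some alternative derives ε (directly, or every symbol in it is nullable)
Nullable: {B, S}


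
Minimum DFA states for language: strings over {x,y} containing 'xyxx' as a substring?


KMP-style automaton: 4 progress states + 1 absorbing accept = 5
Minimal DFA: 5 states


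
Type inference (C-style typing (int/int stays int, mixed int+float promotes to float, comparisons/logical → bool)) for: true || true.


Operand types: bool || bool
Rule: logical operators take bool operands and yield bool
Result type: bool


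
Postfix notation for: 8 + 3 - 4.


Left to right (same or higher precedence on left)
Postfix: 8 3 + 4 -


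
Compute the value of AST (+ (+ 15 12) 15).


Evaluate inner: (+ 15 12) = 27
Evaluate root: (+ 27 15) = 42
Result: 42


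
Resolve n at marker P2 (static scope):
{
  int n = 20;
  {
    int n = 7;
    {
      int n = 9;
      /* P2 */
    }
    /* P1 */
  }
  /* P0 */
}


n declared in the same block as P2
n = 9


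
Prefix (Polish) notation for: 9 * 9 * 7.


left-to-right (same/higher precedence on left): tree is (* (* 9 9) 7)
Prefix: * * 9 9 7


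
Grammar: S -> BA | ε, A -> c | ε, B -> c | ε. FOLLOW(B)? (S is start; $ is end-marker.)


$ ∈ FOLLOW(S). For each A -> αBβ: add FIRST(β)\{ε} to FOLLOW(B); if β nullable, add FOLLOW(A).
FOLLOW(B) = {$, c}


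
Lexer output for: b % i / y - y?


Scan left to right, longest-match per lexeme
Tokens: ID(b), OP(%), ID(i), OP(/), ID(y), OP(-), ID(y)


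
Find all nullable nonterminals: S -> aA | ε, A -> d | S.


A nonterminal is nullable iff some alternative derives ε (directly, or every symbol in it is nullable)
Nullable: {A, S}


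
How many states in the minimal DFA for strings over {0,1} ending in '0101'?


Track the longest suffix of input matching a prefix of '0101': 5 classes (prefixes of length 0..4)
Minimal DFA: 5 states


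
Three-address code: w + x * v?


Break into single-operator statements:
t1 = x * v
t2 = w + t1


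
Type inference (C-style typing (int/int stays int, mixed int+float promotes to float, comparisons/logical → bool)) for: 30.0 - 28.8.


Operand types: float - float
Rule: mixed int/float promotes to float; int/int stays int
Result type: float


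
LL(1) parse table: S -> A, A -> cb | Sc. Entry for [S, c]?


For [S, c]: 'c' ∈ FIRST(A)
Entry: S -> A


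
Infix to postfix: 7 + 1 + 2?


Left to right (same or higher precedence on left)
Postfix: 7 1 + 2 +


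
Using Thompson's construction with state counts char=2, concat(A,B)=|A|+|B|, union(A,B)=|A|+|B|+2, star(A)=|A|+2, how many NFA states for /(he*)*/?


Syntax tree has 2 char leaf(s), 0 union(s), 2 star(s)
chars contribute 2×2 = 4; each union adds +2; each star adds +2
Total: 4 + 0 + 4 = 8 states


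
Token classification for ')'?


Pattern: delimiter/punctuation
Type: PUNCTUATION


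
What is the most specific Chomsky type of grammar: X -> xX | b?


Right-linear: every RHS is a terminal or a terminal followed by one nonterminal
Classification: Type 3 (Regular)


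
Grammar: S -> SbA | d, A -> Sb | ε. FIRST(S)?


Per alternative of S: FIRST(SbA) = {d}; FIRST(d) = {d}
FIRST(S) = {d}


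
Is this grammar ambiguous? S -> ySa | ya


balanced y^n…a^n: each string has a unique parse
Unambiguous


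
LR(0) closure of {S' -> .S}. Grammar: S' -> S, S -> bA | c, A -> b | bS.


Start: S' -> .S
For each item with dot before a nonterminal B, add B -> .γ for every B-production
Closure: [S' -> .S, S -> .bA, S -> .c]


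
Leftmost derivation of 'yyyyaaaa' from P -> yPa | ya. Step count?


Derivation: P => yPa => yyPaa => yyyPaaa => yyyyaaaa
Steps: 4


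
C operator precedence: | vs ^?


'^' is bitwise XOR (level 4); '|' is bitwise OR (level 3)
Higher level binds tighter
'^' has higher precedence than '|'


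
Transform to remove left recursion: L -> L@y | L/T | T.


Left-recursive alternatives: L@y, L/T; non-recursive: T
Introduce L': L -> TL', L' -> @yL' | /TL' | ε


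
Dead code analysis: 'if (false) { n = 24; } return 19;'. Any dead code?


condition is constant false, so the whole block is unreachable
Dead: 'if (false) { n = 24; }'


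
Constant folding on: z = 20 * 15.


20 * 15 = 300 at compile time
Optimized: z = 300


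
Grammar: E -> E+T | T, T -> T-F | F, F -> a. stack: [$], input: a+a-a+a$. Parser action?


no handle on stack; shift 'a'
Action: shift


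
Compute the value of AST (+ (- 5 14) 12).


Evaluate inner: (- 5 14) = -9
Evaluate root: (+ -9 12) = 3
Result: 3


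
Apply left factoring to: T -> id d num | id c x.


Common prefix: 'id'
Factored: T -> id T', T' -> d num | c x


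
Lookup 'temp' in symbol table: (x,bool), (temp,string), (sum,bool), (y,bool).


Lookup 'temp' → type string


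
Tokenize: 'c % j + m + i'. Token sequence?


Scan left to right, longest-match per lexeme
Tokens: ID(c), OP(%), ID(j), OP(+), ID(m), OP(+), ID(i)


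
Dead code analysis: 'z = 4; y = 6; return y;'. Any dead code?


z is assigned but never read
Dead: 'z = 4'


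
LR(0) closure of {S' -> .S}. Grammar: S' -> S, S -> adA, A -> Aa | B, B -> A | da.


Start: S' -> .S
For each item with dot before a nonterminal B, add B -> .γ for every B-production
Closure: [S' -> .S, S -> .adA]


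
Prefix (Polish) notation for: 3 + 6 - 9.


left-to-right (same/higher precedence on left): tree is (- (+ 3 6) 9)
Prefix: - + 3 6 9


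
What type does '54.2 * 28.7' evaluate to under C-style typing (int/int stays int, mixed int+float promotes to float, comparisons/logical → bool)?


Operand types: float * float
Rule: mixed int/float promotes to float; int/int stays int
Result type: float


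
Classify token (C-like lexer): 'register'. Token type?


Pattern: reserved word
Type: KEYWORD


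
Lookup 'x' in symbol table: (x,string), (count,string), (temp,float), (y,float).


Lookup 'x' → type string


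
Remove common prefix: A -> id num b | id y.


Common prefix: 'id'
Factored: A -> id A', A' -> num b | y


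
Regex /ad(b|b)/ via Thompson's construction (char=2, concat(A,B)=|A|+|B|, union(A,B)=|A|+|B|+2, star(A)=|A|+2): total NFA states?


Syntax tree has 4 char leaf(s), 1 union(s), 0 star(s)
chars contribute 4×2 = 8; each union adds +2; each star adds +2
Total: 8 + 2 + 0 = 10 states


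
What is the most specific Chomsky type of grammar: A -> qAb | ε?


Single nonterminal LHS, but q^n b^n is not regular
Classification: Type 2 (Context-Free)


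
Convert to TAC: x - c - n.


Break into single-operator statements:
t1 = x - c
t2 = t1 - n


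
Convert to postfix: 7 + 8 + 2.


Left to right (same or higher precedence on left)
Postfix: 7 8 + 2 +


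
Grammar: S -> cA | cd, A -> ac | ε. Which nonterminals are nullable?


A nonterminal is nullable iff some alternative derives ε (directly, or every symbol in it is nullable)
Nullable: {A}


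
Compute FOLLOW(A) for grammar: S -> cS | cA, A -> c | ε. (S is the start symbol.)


$ ∈ FOLLOW(S). For each A -> αBβ: add FIRST(β)\{ε} to FOLLOW(B); if β nullable, add FOLLOW(A).
FOLLOW(A) = {$}


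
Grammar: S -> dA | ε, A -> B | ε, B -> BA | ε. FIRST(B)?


Per alternative of B: FIRST(BA) = {ε}; FIRST(ε) = {ε}
FIRST(B) = {ε}


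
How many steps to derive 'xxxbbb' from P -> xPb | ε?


Derivation: P => xPb => xxPbb => xxxPbbb => xxxbbb
Steps: 4


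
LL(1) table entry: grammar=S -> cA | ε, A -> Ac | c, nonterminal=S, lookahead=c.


For [S, c]: 'c' ∈ FIRST(cA)
Entry: S -> cA


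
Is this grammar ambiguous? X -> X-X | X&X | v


'v-v&v' has two parse trees (no precedence encoded between - and &)
Ambiguous


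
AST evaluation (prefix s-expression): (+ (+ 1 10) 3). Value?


Evaluate inner: (+ 1 10) = 11
Evaluate root: (+ 11 3) = 14
Result: 14


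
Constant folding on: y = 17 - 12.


17 - 12 = 5 at compile time
Optimized: y = 5


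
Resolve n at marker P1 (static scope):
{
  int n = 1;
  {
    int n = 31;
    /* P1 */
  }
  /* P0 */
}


n declared in the same block as P1
n = 31


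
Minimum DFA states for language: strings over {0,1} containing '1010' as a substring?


KMP-style automaton: 4 progress states + 1 absorbing accept = 5
Minimal DFA: 5 states


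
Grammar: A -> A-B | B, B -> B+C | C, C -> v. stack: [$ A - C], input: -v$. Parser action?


'C' (not preceded by B+) is the handle for B -> C
Action: reduce (B -> C)


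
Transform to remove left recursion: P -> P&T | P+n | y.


Left-recursive alternatives: P&T, P+n; non-recursive: y
Introduce P': P -> yP', P' -> &TP' | +nP' | ε


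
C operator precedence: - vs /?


'/' is multiplicative (level 10); '-' is additive (level 9)
Higher level binds tighter
'/' has higher precedence than '-'


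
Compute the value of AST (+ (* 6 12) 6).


Evaluate inner: (* 6 12) = 72
Evaluate root: (+ 72 6) = 78
Result: 78


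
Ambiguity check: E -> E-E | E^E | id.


'id-id^id' has two parse trees (no precedence encoded between - and ^)
Ambiguous


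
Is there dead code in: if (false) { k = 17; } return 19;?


condition is constant false, so the whole block is unreachable
Dead: 'if (false) { k = 17; }'


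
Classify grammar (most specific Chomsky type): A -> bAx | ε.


Single nonterminal LHS, but b^n x^n is not regular
Classification: Type 2 (Context-Free)


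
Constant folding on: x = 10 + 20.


10 + 20 = 30 at compile time
Optimized: x = 30


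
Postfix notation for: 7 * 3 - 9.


Left to right (same or higher precedence on left)
Postfix: 7 3 * 9 -


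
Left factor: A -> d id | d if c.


Common prefix: 'd'
Factored: A -> d A', A' -> id | if c


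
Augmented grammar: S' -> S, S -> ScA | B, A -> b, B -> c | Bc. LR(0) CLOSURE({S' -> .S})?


Start: S' -> .S
For each item with dot before a nonterminal B, add B -> .γ for every B-production
Closure: [S' -> .S, S -> .ScA, S -> .B, B -> .c, B -> .Bc]


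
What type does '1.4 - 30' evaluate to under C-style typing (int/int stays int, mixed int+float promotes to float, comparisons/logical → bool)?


Operand types: float - int
Rule: mixed int/float promotes to float; int/int stays int
Result type: float


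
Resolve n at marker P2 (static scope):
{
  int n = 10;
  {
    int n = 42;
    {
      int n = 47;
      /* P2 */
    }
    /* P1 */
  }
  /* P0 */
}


n declared in the same block as P2
n = 47


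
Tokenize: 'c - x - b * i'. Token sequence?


Scan left to right, longest-match per lexeme
Tokens: ID(c), OP(-), ID(x), OP(-), ID(b), OP(*), ID(i)


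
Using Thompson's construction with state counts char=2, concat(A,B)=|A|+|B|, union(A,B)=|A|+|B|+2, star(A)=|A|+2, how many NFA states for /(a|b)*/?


Syntax tree has 2 char leaf(s), 1 union(s), 1 star(s)
chars contribute 2×2 = 4; each union adds +2; each star adds +2
Total: 4 + 2 + 2 = 8 states


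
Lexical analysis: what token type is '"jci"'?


Pattern: double-quoted sequence
Type: STRING_LITERAL


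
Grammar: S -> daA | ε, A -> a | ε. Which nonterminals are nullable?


A nonterminal is nullable iff some alternative derives ε (directly, or every symbol in it is nullable)
Nullable: {A, S}


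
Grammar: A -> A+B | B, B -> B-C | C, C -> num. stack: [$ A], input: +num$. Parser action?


shift '+' to continue A -> A+B
Action: shift


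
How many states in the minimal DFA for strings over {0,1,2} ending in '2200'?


Track the longest suffix of input matching a prefix of '2200': 5 classes (prefixes of length 0..4)
Minimal DFA: 5 states


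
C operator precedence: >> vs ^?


'>>' is shift (level 8); '^' is bitwise XOR (level 4)
Higher level binds tighter
'>>' has higher precedence than '^'


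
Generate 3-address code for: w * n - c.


Break into single-operator statements:
t1 = w * n
t2 = t1 - c


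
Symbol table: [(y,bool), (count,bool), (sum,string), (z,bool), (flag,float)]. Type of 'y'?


Lookup 'y' → type bool


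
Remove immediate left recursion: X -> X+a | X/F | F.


Left-recursive alternatives: X+a, X/F; non-recursive: F
Introduce X': X -> FX', X' -> +aX' | /FX' | ε


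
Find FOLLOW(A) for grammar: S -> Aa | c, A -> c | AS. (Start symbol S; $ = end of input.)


$ ∈ FOLLOW(S). For each A -> αBβ: add FIRST(β)\{ε} to FOLLOW(B); if β nullable, add FOLLOW(A).
FOLLOW(A) = {a, c}


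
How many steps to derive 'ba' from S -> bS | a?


Derivation: S => bS => ba
Steps: 2


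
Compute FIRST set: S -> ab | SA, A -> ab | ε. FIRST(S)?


Per alternative of S: FIRST(ab) = {a}; FIRST(SA) = {a}
FIRST(S) = {a}


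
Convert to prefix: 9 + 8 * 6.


'*' binds tighter: tree is (+ 9 (* 8 6))
Prefix: + 9 * 8 6


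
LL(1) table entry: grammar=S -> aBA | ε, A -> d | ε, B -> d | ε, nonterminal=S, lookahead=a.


For [S, a]: 'a' ∈ FIRST(aBA)
Entry: S -> aBA


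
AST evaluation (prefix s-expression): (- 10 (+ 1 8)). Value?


Evaluate inner: (+ 1 8) = 9
Evaluate root: (- 10 9) = 1
Result: 1


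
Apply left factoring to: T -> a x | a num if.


Common prefix: 'a'
Factored: T -> a T', T' -> x | num if


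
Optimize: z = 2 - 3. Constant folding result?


2 - 3 = -1 at compile time
Optimized: z = -1


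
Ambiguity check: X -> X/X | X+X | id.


'id/id+id' has two parse trees (no precedence encoded between / and +)
Ambiguous


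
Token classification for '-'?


Pattern: operator symbol
Type: OPERATOR


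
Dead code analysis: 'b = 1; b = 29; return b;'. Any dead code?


first assignment to b is overwritten before any read
Dead: 'b = 1'


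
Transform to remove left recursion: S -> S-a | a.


Left-recursive alternatives: S-a; non-recursive: a
Introduce S': S -> aS', S' -> -aS' | ε


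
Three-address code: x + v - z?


Break into single-operator statements:
t1 = x + v
t2 = t1 - z


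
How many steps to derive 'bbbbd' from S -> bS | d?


Derivation: S => bS => bbS => bbbS => bbbbS => bbbbd
Steps: 5


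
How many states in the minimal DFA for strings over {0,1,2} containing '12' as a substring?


KMP-style automaton: 2 progress states + 1 absorbing accept = 3
Minimal DFA: 3 states


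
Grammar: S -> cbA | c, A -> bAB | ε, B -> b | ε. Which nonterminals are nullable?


A nonterminal is nullable iff some alternative derives ε (directly, or every symbol in it is nullable)
Nullable: {A, B}


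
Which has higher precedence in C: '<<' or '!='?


'<<' is shift (level 8); '!=' is equality (level 6)
Higher level binds tighter
'<<' has higher precedence than '!='


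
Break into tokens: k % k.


Scan left to right, longest-match per lexeme
Tokens: ID(k), OP(%), ID(k)


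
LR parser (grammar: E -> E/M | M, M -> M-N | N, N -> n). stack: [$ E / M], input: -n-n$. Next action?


'-' can extend M; shift to build M -> M-N
Action: shift


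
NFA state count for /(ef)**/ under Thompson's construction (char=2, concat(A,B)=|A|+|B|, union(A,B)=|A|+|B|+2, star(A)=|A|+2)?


Syntax tree has 2 char leaf(s), 0 union(s), 2 star(s)
chars contribute 2×2 = 4; each union adds +2; each star adds +2
Total: 4 + 0 + 4 = 8 states


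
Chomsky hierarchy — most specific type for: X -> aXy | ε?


Single nonterminal LHS, but a^n y^n is not regular
Classification: Type 2 (Context-Free)


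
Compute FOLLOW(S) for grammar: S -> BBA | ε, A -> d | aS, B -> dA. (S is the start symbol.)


$ ∈ FOLLOW(S). For each A -> αBβ: add FIRST(β)\{ε} to FOLLOW(B); if β nullable, add FOLLOW(A).
FOLLOW(S) = {$, a, d}


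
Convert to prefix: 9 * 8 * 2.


left-to-right (same/higher precedence on left): tree is (* (* 9 8) 2)
Prefix: * * 9 8 2


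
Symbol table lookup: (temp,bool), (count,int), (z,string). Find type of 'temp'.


Lookup 'temp' → type bool


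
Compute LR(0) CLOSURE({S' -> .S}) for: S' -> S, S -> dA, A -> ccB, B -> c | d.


Start: S' -> .S
For each item with dot before a nonterminal B, add B -> .γ for every B-production
Closure: [S' -> .S, S -> .dA]


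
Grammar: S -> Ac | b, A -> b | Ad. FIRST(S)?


Per alternative of S: FIRST(Ac) = {b}; FIRST(b) = {b}
FIRST(S) = {b}


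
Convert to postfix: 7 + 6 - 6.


Left to right (same or higher precedence on left)
Postfix: 7 6 + 6 -


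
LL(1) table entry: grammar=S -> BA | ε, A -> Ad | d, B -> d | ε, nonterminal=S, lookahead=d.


For [S, d]: 'd' ∈ FIRST(BA)
Entry: S -> BA


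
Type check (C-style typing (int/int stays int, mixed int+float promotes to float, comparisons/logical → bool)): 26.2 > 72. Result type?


Operand types: float > int
Rule: comparison yields bool
Result type: bool


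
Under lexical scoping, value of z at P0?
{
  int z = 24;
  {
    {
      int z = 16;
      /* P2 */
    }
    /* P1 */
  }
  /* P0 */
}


z declared in the same block as P0
z = 24


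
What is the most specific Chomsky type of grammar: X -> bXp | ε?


Single nonterminal LHS, but b^n p^n is not regular
Classification: Type 2 (Context-Free)


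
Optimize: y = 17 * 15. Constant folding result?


17 * 15 = 255 at compile time
Optimized: y = 255


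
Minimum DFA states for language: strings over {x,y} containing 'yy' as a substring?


KMP-style automaton: 2 progress states + 1 absorbing accept = 3
Minimal DFA: 3 states


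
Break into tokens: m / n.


Scan left to right, longest-match per lexeme
Tokens: ID(m), OP(/), ID(n)


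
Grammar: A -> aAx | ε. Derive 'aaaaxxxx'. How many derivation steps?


Derivation: A => aAx => aaAxx => aaaAxxx => aaaaAxxxx => aaaaxxxx
Steps: 5


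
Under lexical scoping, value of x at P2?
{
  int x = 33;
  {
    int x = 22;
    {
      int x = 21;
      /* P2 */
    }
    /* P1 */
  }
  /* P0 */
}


x declared in the same block as P2
x = 21


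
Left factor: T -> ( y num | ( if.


Common prefix: '('
Factored: T -> ( T', T' -> y num | if


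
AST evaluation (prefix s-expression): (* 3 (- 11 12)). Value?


Evaluate inner: (- 11 12) = -1
Evaluate root: (* 3 -1) = -3
Result: -3


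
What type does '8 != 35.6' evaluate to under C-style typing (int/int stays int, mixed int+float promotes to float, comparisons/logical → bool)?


Operand types: int != float
Rule: comparison yields bool
Result type: bool


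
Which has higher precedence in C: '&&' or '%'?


'%' is multiplicative (level 10); '&&' is logical AND (level 2)
Higher level binds tighter
'%' has higher precedence than '&&'


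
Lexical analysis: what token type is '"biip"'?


Pattern: double-quoted sequence
Type: STRING_LITERAL


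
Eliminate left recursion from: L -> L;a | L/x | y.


Left-recursive alternatives: L;a, L/x; non-recursive: y
Introduce L': L -> yL', L' -> ;aL' | /xL' | ε


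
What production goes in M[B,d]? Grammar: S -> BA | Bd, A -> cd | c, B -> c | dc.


For [B, d]: 'd' ∈ FIRST(dc)
Entry: B -> dc


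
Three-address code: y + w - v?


Break into single-operator statements:
t1 = y + w
t2 = t1 - v


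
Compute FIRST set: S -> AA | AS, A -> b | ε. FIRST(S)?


Per alternative of S: FIRST(AA) = {b, ε}; FIRST(AS) = {b, ε}
FIRST(S) = {b, ε}


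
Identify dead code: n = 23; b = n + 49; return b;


n is read by b's definition; b is returned
No dead code


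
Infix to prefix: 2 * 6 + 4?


left-to-right (same/higher precedence on left): tree is (+ (* 2 6) 4)
Prefix: + * 2 6 4


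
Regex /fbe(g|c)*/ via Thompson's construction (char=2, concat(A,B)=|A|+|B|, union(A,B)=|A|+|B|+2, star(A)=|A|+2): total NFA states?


Syntax tree has 5 char leaf(s), 1 union(s), 1 star(s)
chars contribute 5×2 = 10; each union adds +2; each star adds +2
Total: 10 + 2 + 2 = 14 states


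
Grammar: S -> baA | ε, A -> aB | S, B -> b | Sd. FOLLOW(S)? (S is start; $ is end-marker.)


$ ∈ FOLLOW(S). For each A -> αBβ: add FIRST(β)\{ε} to FOLLOW(B); if β nullable, add FOLLOW(A).
FOLLOW(S) = {$, d}


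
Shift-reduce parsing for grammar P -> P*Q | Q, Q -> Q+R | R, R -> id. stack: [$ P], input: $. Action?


start symbol P on stack, input exhausted
Action: accept


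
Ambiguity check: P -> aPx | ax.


balanced a^n…x^n: each string has a unique parse
Unambiguous


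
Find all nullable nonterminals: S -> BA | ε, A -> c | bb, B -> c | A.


A nonterminal is nullable iff some alternative derives ε (directly, or every symbol in it is nullable)
Nullable: {S}


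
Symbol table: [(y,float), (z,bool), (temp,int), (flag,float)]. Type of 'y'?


Lookup 'y' → type float


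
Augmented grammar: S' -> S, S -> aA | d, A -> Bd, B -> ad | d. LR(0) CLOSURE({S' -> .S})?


Start: S' -> .S
For each item with dot before a nonterminal B, add B -> .γ for every B-production
Closure: [S' -> .S, S -> .aA, S -> .d]


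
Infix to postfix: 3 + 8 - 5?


Left to right (same or higher precedence on left)
Postfix: 3 8 + 5 -


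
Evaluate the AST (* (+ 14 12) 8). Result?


Evaluate inner: (+ 14 12) = 26
Evaluate root: (* 26 8) = 208
Result: 208


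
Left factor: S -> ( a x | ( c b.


Common prefix: '('
Factored: S -> ( S', S' -> a x | c b


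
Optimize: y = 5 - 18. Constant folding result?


5 - 18 = -13 at compile time
Optimized: y = -13


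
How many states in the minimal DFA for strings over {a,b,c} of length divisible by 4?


Track length mod 4: states 0..3, accept at 0
Minimal DFA: 4 states


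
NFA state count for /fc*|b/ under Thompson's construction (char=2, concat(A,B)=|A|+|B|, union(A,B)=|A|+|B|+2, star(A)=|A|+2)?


Syntax tree has 3 char leaf(s), 1 union(s), 1 star(s)
chars contribute 3×2 = 6; each union adds +2; each star adds +2
Total: 6 + 2 + 2 = 10 states


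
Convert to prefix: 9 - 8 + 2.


left-to-right (same/higher precedence on left): tree is (+ (- 9 8) 2)
Prefix: + - 9 8 2


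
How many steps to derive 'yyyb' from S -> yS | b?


Derivation: S => yS => yyS => yyyS => yyyb
Steps: 4


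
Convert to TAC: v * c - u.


Break into single-operator statements:
t1 = v * c
t2 = t1 - u


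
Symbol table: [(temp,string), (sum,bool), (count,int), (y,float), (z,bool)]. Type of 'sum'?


Lookup 'sum' → type bool


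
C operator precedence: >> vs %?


'%' is multiplicative (level 10); '>>' is shift (level 8)
Higher level binds tighter
'%' has higher precedence than '>>'


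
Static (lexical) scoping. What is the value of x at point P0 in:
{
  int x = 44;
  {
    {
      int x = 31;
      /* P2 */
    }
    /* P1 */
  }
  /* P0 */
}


x declared in the same block as P0
x = 44


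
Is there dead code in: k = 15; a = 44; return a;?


k is assigned but never read
Dead: 'k = 15'


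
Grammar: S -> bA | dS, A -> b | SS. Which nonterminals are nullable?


A nonterminal is nullable iff some alternative derives ε (directly, or every symbol in it is nullable)
Nullable: {}


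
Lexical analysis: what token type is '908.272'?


Pattern: digits with a decimal point
Type: FLOAT_LITERAL


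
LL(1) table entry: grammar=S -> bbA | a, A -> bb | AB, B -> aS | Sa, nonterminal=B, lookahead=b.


For [B, b]: 'b' ∈ FIRST(Sa)
Entry: B -> Sa


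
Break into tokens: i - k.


Scan left to right, longest-match per lexeme
Tokens: ID(i), OP(-), ID(k)


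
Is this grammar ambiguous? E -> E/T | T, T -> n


precedence layered via separate nonterminal T: deterministic
Unambiguous


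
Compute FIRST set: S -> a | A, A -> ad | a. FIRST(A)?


Per alternative of A: FIRST(ad) = {a}; FIRST(a) = {a}
FIRST(A) = {a}


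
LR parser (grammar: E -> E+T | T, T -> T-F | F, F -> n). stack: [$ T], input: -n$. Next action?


shift '-' to continue T -> T-F
Action: shift


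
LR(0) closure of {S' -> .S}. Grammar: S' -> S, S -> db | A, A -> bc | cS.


Start: S' -> .S
For each item with dot before a nonterminal B, add B -> .γ for every B-production
Closure: [S' -> .S, S -> .db, S -> .A, A -> .bc, A -> .cS]


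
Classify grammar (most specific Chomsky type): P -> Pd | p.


Left-linear: every RHS is a terminal or one nonterminal followed by a terminal
Classification: Type 3 (Regular)


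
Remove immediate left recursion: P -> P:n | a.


Left-recursive alternatives: P:n; non-recursive: a
Introduce P': P -> aP', P' -> :nP' | ε


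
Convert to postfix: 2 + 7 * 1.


* has higher precedence, evaluate 7*1 first
Postfix: 2 7 1 * +


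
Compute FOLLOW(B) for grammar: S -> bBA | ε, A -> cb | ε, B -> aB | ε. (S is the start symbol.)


$ ∈ FOLLOW(S). For each A -> αBβ: add FIRST(β)\{ε} to FOLLOW(B); if β nullable, add FOLLOW(A).
FOLLOW(B) = {$, c}


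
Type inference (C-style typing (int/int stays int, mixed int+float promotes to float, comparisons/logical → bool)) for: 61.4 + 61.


Operand types: float + int
Rule: mixed int/float promotes to float; int/int stays int
Result type: float


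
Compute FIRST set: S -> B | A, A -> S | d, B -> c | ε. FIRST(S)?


Per alternative of S: FIRST(B) = {c, ε}; FIRST(A) = {c, d, ε}
FIRST(S) = {c, d, ε}


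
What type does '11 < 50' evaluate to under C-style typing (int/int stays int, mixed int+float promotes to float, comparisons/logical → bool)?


Operand types: int < int
Rule: comparison yields bool
Result type: bool


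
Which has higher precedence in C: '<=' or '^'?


'<=' is relational (level 7); '^' is bitwise XOR (level 4)
Higher level binds tighter
'<=' has higher precedence than '^'


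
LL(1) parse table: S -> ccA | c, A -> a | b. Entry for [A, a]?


For [A, a]: 'a' ∈ FIRST(a)
Entry: A -> a


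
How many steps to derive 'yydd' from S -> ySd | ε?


Derivation: S => ySd => yySdd => yydd
Steps: 3


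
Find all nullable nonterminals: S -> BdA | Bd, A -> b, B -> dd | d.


A nonterminal is nullable iff some alternative derives ε (directly, or every symbol in it is nullable)
Nullable: {}


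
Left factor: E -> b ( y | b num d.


Common prefix: 'b'
Factored: E -> b E', E' -> ( y | num d


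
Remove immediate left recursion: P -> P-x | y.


Left-recursive alternatives: P-x; non-recursive: y
Introduce P': P -> yP', P' -> -xP' | ε


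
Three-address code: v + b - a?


Break into single-operator statements:
t1 = v + b
t2 = t1 - a


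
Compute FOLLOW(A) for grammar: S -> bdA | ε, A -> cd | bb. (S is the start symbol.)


$ ∈ FOLLOW(S). For each A -> αBβ: add FIRST(β)\{ε} to FOLLOW(B); if β nullable, add FOLLOW(A).
FOLLOW(A) = {$}


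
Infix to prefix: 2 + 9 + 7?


left-to-right (same/higher precedence on left): tree is (+ (+ 2 9) 7)
Prefix: + + 2 9 7


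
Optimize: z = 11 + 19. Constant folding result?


11 + 19 = 30 at compile time
Optimized: z = 30


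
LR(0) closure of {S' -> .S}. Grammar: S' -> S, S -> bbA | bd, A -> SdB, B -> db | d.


Start: S' -> .S
For each item with dot before a nonterminal B, add B -> .γ for every B-production
Closure: [S' -> .S, S -> .bbA, S -> .bd]


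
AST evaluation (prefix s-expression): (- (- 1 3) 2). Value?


Evaluate inner: (- 1 3) = -2
Evaluate root: (- -2 2) = -4
Result: -4


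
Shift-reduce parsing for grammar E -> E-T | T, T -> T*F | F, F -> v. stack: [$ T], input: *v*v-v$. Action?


shift '*' to continue T -> T*F
Action: shift


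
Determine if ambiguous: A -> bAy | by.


balanced b^n…y^n: each string has a unique parse
Unambiguous


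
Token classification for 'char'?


Pattern: reserved word
Type: KEYWORD


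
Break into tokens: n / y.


Scan left to right, longest-match per lexeme
Tokens: ID(n), OP(/), ID(y)


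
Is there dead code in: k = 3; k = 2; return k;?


first assignment to k is overwritten before any read
Dead: 'k = 3'


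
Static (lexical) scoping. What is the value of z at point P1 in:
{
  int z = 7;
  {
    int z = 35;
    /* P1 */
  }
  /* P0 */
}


z declared in the same block as P1
z = 35


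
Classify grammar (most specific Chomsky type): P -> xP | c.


Right-linear: every RHS is a terminal or a terminal followed by one nonterminal
Classification: Type 3 (Regular)


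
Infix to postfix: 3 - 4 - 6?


Left to right (same or higher precedence on left)
Postfix: 3 4 - 6 -


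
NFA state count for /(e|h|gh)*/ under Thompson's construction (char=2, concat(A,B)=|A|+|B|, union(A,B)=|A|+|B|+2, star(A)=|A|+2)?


Syntax tree has 4 char leaf(s), 2 union(s), 1 star(s)
chars contribute 4×2 = 8; each union adds +2; each star adds +2
Total: 8 + 4 + 2 = 14 states


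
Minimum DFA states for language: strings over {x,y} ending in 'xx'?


Track the longest suffix of input matching a prefix of 'xx': 3 classes (prefixes of length 0..2)
Minimal DFA: 3 states


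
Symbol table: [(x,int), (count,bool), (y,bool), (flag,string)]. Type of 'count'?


Lookup 'count' → type bool


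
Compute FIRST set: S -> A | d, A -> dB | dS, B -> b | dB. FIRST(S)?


Per alternative of S: FIRST(A) = {d}; FIRST(d) = {d}
FIRST(S) = {d}


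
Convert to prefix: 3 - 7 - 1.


left-to-right (same/higher precedence on left): tree is (- (- 3 7) 1)
Prefix: - - 3 7 1


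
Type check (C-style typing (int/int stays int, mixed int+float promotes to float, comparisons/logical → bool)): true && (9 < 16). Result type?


Operand types: bool && bool
Rule: logical operators take bool operands and yield bool
Result type: bool


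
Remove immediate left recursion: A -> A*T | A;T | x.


Left-recursive alternatives: A*T, A;T; non-recursive: x
Introduce A': A -> xA', A' -> *TA' | ;TA' | ε


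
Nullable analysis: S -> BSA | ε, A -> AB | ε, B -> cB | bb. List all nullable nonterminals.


A nonterminal is nullable iff some alternative derives ε (directly, or every symbol in it is nullable)
Nullable: {A, S}


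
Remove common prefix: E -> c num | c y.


Common prefix: 'c'
Factored: E -> c E', E' -> num | y


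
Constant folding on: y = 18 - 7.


18 - 7 = 11 at compile time
Optimized: y = 11


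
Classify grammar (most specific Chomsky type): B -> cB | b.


Right-linear: every RHS is a terminal or a terminal followed by one nonterminal
Classification: Type 3 (Regular)


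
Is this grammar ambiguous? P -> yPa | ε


balanced y^n…a^n: each string has a unique parse
Unambiguous


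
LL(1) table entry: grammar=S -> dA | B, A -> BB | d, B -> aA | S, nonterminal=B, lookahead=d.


For [B, d]: 'd' ∈ FIRST(S)
Entry: B -> S


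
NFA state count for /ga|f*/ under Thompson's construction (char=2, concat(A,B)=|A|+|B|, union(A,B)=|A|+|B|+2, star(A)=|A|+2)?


Syntax tree has 3 char leaf(s), 1 union(s), 1 star(s)
chars contribute 3×2 = 6; each union adds +2; each star adds +2
Total: 6 + 2 + 2 = 10 states


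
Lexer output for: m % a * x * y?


Scan left to right, longest-match per lexeme
Tokens: ID(m), OP(%), ID(a), OP(*), ID(x), OP(*), ID(y)


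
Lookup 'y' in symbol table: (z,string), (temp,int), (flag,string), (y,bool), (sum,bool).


Lookup 'y' → type bool


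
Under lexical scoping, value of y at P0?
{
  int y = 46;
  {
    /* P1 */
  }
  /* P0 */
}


y declared in the same block as P0
y = 46


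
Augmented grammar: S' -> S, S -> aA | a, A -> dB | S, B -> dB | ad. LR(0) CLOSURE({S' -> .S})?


Start: S' -> .S
For each item with dot before a nonterminal B, add B -> .γ for every B-production
Closure: [S' -> .S, S -> .aA, S -> .a]


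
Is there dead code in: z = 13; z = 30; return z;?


first assignment to z is overwritten before any read
Dead: 'z = 13'


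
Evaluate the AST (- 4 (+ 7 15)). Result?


Evaluate inner: (+ 7 15) = 22
Evaluate root: (- 4 22) = -18
Result: -18


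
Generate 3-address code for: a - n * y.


Break into single-operator statements:
t1 = n * y
t2 = a - t1


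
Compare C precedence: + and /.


'/' is multiplicative (level 10); '+' is additive (level 9)
Higher level binds tighter
'/' has higher precedence than '+'


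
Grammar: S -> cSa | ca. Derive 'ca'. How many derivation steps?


Derivation: S => ca
Steps: 1


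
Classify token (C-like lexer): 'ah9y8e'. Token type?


Pattern: letter/underscore followed by alphanumerics, not a keyword
Type: IDENTIFIER


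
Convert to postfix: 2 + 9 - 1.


Left to right (same or higher precedence on left)
Postfix: 2 9 + 1 -


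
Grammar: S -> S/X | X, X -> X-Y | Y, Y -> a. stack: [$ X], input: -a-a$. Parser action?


shift '-' to continue X -> X-Y
Action: shift


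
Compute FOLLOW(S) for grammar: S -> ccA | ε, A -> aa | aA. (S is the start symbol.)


$ ∈ FOLLOW(S). For each A -> αBβ: add FIRST(β)\{ε} to FOLLOW(B); if β nullable, add FOLLOW(A).
FOLLOW(S) = {$}


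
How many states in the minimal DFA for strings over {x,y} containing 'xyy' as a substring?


KMP-style automaton: 3 progress states + 1 absorbing accept = 4
Minimal DFA: 4 states


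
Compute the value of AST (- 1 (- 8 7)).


Evaluate inner: (- 8 7) = 1
Evaluate root: (- 1 1) = 0
Result: 0


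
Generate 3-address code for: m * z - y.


Break into single-operator statements:
t1 = m * z
t2 = t1 - y


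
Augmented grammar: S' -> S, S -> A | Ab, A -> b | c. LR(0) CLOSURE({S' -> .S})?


Start: S' -> .S
For each item with dot before a nonterminal B, add B -> .γ for every B-production
Closure: [S' -> .S, S -> .A, S -> .Ab, A -> .b, A -> .c]


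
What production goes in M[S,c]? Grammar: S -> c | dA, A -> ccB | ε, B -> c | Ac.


For [S, c]: 'c' ∈ FIRST(c)
Entry: S -> c


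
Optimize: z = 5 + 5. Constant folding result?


5 + 5 = 10 at compile time
Optimized: z = 10


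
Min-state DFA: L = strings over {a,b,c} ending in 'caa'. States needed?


Track the longest suffix of input matching a prefix of 'caa': 4 classes (prefixes of length 0..3)
Minimal DFA: 4 states


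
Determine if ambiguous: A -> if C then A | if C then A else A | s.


dangling else: 'if C then if C then s else s' parses two ways
Ambiguous


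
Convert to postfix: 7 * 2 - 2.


Left to right (same or higher precedence on left)
Postfix: 7 2 * 2 -


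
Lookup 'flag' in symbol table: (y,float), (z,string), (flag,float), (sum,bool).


Lookup 'flag' → type float


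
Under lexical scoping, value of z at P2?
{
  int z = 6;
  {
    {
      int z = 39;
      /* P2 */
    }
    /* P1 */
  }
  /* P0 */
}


z declared in the same block as P2
z = 39


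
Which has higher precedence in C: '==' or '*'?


'*' is multiplicative (level 10); '==' is equality (level 6)
Higher level binds tighter
'*' has higher precedence than '=='


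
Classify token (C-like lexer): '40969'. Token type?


Pattern: digits only
Type: INTEGER_LITERAL


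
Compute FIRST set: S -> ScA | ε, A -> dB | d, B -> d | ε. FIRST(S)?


Per alternative of S: FIRST(ScA) = {c}; FIRST(ε) = {ε}
FIRST(S) = {c, ε}


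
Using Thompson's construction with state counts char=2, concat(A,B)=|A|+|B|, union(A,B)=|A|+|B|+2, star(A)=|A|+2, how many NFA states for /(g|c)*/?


Syntax tree has 2 char leaf(s), 1 union(s), 1 star(s)
chars contribute 2×2 = 4; each union adds +2; each star adds +2
Total: 4 + 2 + 2 = 8 states


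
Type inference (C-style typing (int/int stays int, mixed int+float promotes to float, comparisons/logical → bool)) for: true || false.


Operand types: bool || bool
Rule: logical operators take bool operands and yield bool
Result type: bool


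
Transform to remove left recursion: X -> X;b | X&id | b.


Left-recursive alternatives: X;b, X&id; non-recursive: b
Introduce X': X -> bX', X' -> ;bX' | &idX' | ε


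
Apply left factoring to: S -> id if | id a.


Common prefix: 'id'
Factored: S -> id S', S' -> if | a


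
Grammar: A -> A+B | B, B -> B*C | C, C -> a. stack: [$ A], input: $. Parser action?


start symbol A on stack, input exhausted
Action: accept


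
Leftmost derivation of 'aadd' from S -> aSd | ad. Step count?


Derivation: S => aSd => aadd
Steps: 2


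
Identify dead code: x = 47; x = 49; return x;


first assignment to x is overwritten before any read
Dead: 'x = 47'


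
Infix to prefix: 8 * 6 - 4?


left-to-right (same/higher precedence on left): tree is (- (* 8 6) 4)
Prefix: - * 8 6 4


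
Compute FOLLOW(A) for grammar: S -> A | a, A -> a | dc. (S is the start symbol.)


$ ∈ FOLLOW(S). For each A -> αBβ: add FIRST(β)\{ε} to FOLLOW(B); if β nullable, add FOLLOW(A).
FOLLOW(A) = {$}
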